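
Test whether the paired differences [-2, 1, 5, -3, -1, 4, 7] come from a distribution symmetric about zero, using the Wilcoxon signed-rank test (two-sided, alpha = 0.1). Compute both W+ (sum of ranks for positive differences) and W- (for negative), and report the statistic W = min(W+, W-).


Step 1: Drop any zero differences (none here) and take |d_i|.
|d| = [2, 1, 5, 3, 1, 4, 7]
Step 2: Midrank |d_i| (ties get averaged ranks).
ranks: |2|->3, |1|->1.5, |5|->6, |3|->4, |1|->1.5, |4|->5, |7|->7
Step 3: Attach original signs; sum ranks with positive sign and with negative sign.
W+ = 1.5 + 6 + 5 + 7 = 19.5
W- = 3 + 4 + 1.5 = 8.5
(Check: W+ + W- = 28 should equal n(n+1)/2 = 28.)
Step 4: Test statistic W = min(W+, W-) = 8.5.
Step 5: Ties in |d|, so use the tie-corrected normal approximation.
        E[W] = n(n+1)/4 = 7*8/4 = 14.
        Tie groups: |d|=1 (t=2); sum(t^3 - t) = 6.
        Var[W] = n(n+1)(2n+1)/24 - sum(t^3-t)/48 = 840/24 - 6/48 = 34.875.
        z = (W - E[W]) / sqrt(Var[W]) = (8.5 - 14) / 5.9055 = -0.9313.
        Two-sided p = 2*Phi(z) = 0.351681.
Step 6: alpha = 0.1. fail to reject H0.

W+ = 19.5, W- = 8.5, W = min = 8.5, p = 0.351681, fail to reject H0.


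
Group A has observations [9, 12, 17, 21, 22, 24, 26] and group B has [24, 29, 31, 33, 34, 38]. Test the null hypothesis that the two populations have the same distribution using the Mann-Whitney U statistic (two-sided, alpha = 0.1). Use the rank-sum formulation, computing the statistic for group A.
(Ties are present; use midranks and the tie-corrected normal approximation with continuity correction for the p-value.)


Step 1: Combine and sort all 13 observations; assign midranks.
sorted (value, group): (9,X), (12,X), (17,X), (21,X), (22,X), (24,X), (24,Y), (26,X), (29,Y), (31,Y), (33,Y), (34,Y), (38,Y)
ranks: 9->1, 12->2, 17->3, 21->4, 22->5, 24->6.5, 24->6.5, 26->8, 29->9, 31->10, 33->11, 34->12, 38->13
Step 2: Rank sum for X: R1 = 1 + 2 + 3 + 4 + 5 + 6.5 + 8 = 29.5.
Step 3: U_X = R1 - n1(n1+1)/2 = 29.5 - 7*8/2 = 29.5 - 28 = 1.5.
       U_Y = n1*n2 - U_X = 42 - 1.5 = 40.5.
Step 4: Ties are present, so use the tie-corrected normal approximation (with continuity correction) for the p-value.
Step 5: p-value = 0.006567; compare to alpha = 0.1. reject H0.

U_X = 1.5, p = 0.006567, reject H0 at alpha = 0.1.


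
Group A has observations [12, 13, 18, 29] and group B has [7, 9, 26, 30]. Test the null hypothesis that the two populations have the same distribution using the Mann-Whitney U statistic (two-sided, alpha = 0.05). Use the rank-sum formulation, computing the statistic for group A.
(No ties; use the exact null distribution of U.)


Step 1: Combine and sort all 8 observations; assign midranks.
sorted (value, group): (7,Y), (9,Y), (12,X), (13,X), (18,X), (26,Y), (29,X), (30,Y)
ranks: 7->1, 9->2, 12->3, 13->4, 18->5, 26->6, 29->7, 30->8
Step 2: Rank sum for X: R1 = 3 + 4 + 5 + 7 = 19.
Step 3: U_X = R1 - n1(n1+1)/2 = 19 - 4*5/2 = 19 - 10 = 9.
       U_Y = n1*n2 - U_X = 16 - 9 = 7.
Step 4: No ties, so the exact null distribution of U (based on enumerating the C(8,4) = 70 equally likely rank assignments) gives the two-sided p-value.
Step 5: p-value = 0.885714; compare to alpha = 0.05. fail to reject H0.

U_X = 9, p = 0.885714, fail to reject H0 at alpha = 0.05.


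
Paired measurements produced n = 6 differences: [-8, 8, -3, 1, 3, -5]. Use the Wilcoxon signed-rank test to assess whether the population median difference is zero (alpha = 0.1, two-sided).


Step 1: Drop any zero differences (none here) and take |d_i|.
|d| = [8, 8, 3, 1, 3, 5]
Step 2: Midrank |d_i| (ties get averaged ranks).
ranks: |8|->5.5, |8|->5.5, |3|->2.5, |1|->1, |3|->2.5, |5|->4
Step 3: Attach original signs; sum ranks with positive sign and with negative sign.
W+ = 5.5 + 1 + 2.5 = 9
W- = 5.5 + 2.5 + 4 = 12
(Check: W+ + W- = 21 should equal n(n+1)/2 = 21.)
Step 4: Test statistic W = min(W+, W-) = 9.
Step 5: Ties in |d|, so use the tie-corrected normal approximation.
        E[W] = n(n+1)/4 = 6*7/4 = 10.5.
        Tie groups: |d|=3 (t=2), |d|=8 (t=2); sum(t^3 - t) = 12.
        Var[W] = n(n+1)(2n+1)/24 - sum(t^3-t)/48 = 546/24 - 12/48 = 22.5.
        z = (W - E[W]) / sqrt(Var[W]) = (9 - 10.5) / 4.7434 = -0.3162.
        Two-sided p = 2*Phi(z) = 0.751830.
Step 6: alpha = 0.1. fail to reject H0.

W+ = 9, W- = 12, W = min = 9, p = 0.751830, fail to reject H0.


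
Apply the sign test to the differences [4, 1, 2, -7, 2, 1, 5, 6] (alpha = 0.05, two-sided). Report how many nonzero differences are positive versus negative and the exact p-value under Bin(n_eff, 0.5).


Step 1: Discard zero differences. Original n = 8; n_eff = number of nonzero differences = 8.
Nonzero differences (with sign): +4, +1, +2, -7, +2, +1, +5, +6
Step 2: Count signs: positive = 7, negative = 1.
Step 3: Under H0: P(positive) = 0.5, so the number of positives S ~ Bin(8, 0.5).
Step 4: Two-sided exact p-value = sum of Bin(8,0.5) probabilities at or below the observed probability = 0.070312.
Step 5: alpha = 0.05. fail to reject H0.

n_eff = 8, pos = 7, neg = 1, p = 0.070312, fail to reject H0.


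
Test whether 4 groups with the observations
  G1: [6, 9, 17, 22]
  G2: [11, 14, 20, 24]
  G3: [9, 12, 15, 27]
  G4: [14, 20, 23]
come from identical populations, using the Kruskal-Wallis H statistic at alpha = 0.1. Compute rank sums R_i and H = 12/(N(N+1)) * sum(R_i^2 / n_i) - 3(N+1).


Step 1: Combine all N = 15 observations and assign midranks.
sorted (value, group, rank): (6,G1,1), (9,G1,2.5), (9,G3,2.5), (11,G2,4), (12,G3,5), (14,G2,6.5), (14,G4,6.5), (15,G3,8), (17,G1,9), (20,G2,10.5), (20,G4,10.5), (22,G1,12), (23,G4,13), (24,G2,14), (27,G3,15)
Step 2: Sum ranks within each group.
R_1 = 24.5 (n_1 = 4)
R_2 = 35 (n_2 = 4)
R_3 = 30.5 (n_3 = 4)
R_4 = 30 (n_4 = 3)
Step 3: H = 12/(N(N+1)) * sum(R_i^2/n_i) - 3(N+1)
     = 12/(15*16) * (24.5^2/4 + 35^2/4 + 30.5^2/4 + 30^2/3) - 3*16
     = 0.050000 * 988.875 - 48
     = 1.443750.
Step 4: Ties present; correction factor C = 1 - 18/(15^3 - 15) = 0.994643. Corrected H = 1.443750 / 0.994643 = 1.451526.
Step 5: Under H0, H ~ chi^2(3); p-value = 0.693502.
Step 6: alpha = 0.1. fail to reject H0.

H = 1.4515, df = 3, p = 0.693502, fail to reject H0.


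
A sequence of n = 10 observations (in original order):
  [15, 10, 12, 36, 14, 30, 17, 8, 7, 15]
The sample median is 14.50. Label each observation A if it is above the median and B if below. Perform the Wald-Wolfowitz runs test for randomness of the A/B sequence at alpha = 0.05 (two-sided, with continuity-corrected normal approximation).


Step 1: Compute median = 14.50; label A = above, B = below.
Labels in order: ABBABAABBA  (n_A = 5, n_B = 5)
Step 2: Count runs R = 7.
Step 3: Under H0 (random ordering), E[R] = 2*n_A*n_B/(n_A+n_B) + 1 = 2*5*5/10 + 1 = 6.0000.
        Var[R] = 2*n_A*n_B*(2*n_A*n_B - n_A - n_B) / ((n_A+n_B)^2 * (n_A+n_B-1)) = 2000/900 = 2.2222.
        SD[R] = 1.4907.
Step 4: Continuity-corrected z = (R - 0.5 - E[R]) / SD[R] = (7 - 0.5 - 6.0000) / 1.4907 = 0.3354.
Step 5: Two-sided p-value via normal approximation = 2*(1 - Phi(|z|)) = 0.737316.
Step 6: alpha = 0.05. fail to reject H0.

R = 7, z = 0.3354, p = 0.737316, fail to reject H0.


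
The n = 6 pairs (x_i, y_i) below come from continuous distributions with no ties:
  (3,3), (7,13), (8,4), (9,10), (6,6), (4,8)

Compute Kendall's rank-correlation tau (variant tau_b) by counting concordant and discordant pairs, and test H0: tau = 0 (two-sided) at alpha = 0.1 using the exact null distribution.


Step 1: Enumerate the 15 unordered pairs (i,j) with i<j and classify each by sign(x_j-x_i) * sign(y_j-y_i).
  (1,2):dx=+4,dy=+10->C; (1,3):dx=+5,dy=+1->C; (1,4):dx=+6,dy=+7->C; (1,5):dx=+3,dy=+3->C
  (1,6):dx=+1,dy=+5->C; (2,3):dx=+1,dy=-9->D; (2,4):dx=+2,dy=-3->D; (2,5):dx=-1,dy=-7->C
  (2,6):dx=-3,dy=-5->C; (3,4):dx=+1,dy=+6->C; (3,5):dx=-2,dy=+2->D; (3,6):dx=-4,dy=+4->D
  (4,5):dx=-3,dy=-4->C; (4,6):dx=-5,dy=-2->C; (5,6):dx=-2,dy=+2->D
Step 2: C = 10, D = 5, total pairs = 15.
Step 3: tau = (C - D)/(n(n-1)/2) = (10 - 5)/15 = 0.333333.
Step 4: Exact two-sided p-value (enumerate n! = 720 permutations of y under H0): p = 0.469444.
Step 5: alpha = 0.1. fail to reject H0.

tau_b = 0.3333 (C=10, D=5), p = 0.469444, fail to reject H0.


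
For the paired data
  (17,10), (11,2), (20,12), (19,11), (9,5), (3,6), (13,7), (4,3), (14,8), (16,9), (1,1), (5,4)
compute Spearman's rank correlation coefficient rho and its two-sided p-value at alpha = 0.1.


Step 1: Rank x and y separately (midranks; no ties here).
rank(x): 17->10, 11->6, 20->12, 19->11, 9->5, 3->2, 13->7, 4->3, 14->8, 16->9, 1->1, 5->4
rank(y): 10->10, 2->2, 12->12, 11->11, 5->5, 6->6, 7->7, 3->3, 8->8, 9->9, 1->1, 4->4
Step 2: d_i = R_x(i) - R_y(i); compute d_i^2.
  (10-10)^2=0, (6-2)^2=16, (12-12)^2=0, (11-11)^2=0, (5-5)^2=0, (2-6)^2=16, (7-7)^2=0, (3-3)^2=0, (8-8)^2=0, (9-9)^2=0, (1-1)^2=0, (4-4)^2=0
sum(d^2) = 32.
Step 3: rho = 1 - 6*32 / (12*(12^2 - 1)) = 1 - 192/1716 = 0.888112.
Step 4: Under H0, t = rho * sqrt((n-2)/(1-rho^2)) = 6.1103 ~ t(10).
Step 5: Two-sided p-value from the t-distribution with 10 df = 0.000114.
Step 6: alpha = 0.1. reject H0.

rho = 0.8881, p = 0.000114, reject H0 at alpha = 0.1.


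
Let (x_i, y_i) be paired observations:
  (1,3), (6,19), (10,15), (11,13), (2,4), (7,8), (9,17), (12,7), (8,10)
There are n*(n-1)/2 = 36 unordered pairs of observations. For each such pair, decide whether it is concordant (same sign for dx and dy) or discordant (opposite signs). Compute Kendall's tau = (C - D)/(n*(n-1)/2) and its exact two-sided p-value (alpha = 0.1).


Step 1: Enumerate the 36 unordered pairs (i,j) with i<j and classify each by sign(x_j-x_i) * sign(y_j-y_i).
  (1,2):dx=+5,dy=+16->C; (1,3):dx=+9,dy=+12->C; (1,4):dx=+10,dy=+10->C; (1,5):dx=+1,dy=+1->C
  (1,6):dx=+6,dy=+5->C; (1,7):dx=+8,dy=+14->C; (1,8):dx=+11,dy=+4->C; (1,9):dx=+7,dy=+7->C
  (2,3):dx=+4,dy=-4->D; (2,4):dx=+5,dy=-6->D; (2,5):dx=-4,dy=-15->C; (2,6):dx=+1,dy=-11->D
  (2,7):dx=+3,dy=-2->D; (2,8):dx=+6,dy=-12->D; (2,9):dx=+2,dy=-9->D; (3,4):dx=+1,dy=-2->D
  (3,5):dx=-8,dy=-11->C; (3,6):dx=-3,dy=-7->C; (3,7):dx=-1,dy=+2->D; (3,8):dx=+2,dy=-8->D
  (3,9):dx=-2,dy=-5->C; (4,5):dx=-9,dy=-9->C; (4,6):dx=-4,dy=-5->C; (4,7):dx=-2,dy=+4->D
  (4,8):dx=+1,dy=-6->D; (4,9):dx=-3,dy=-3->C; (5,6):dx=+5,dy=+4->C; (5,7):dx=+7,dy=+13->C
  (5,8):dx=+10,dy=+3->C; (5,9):dx=+6,dy=+6->C; (6,7):dx=+2,dy=+9->C; (6,8):dx=+5,dy=-1->D
  (6,9):dx=+1,dy=+2->C; (7,8):dx=+3,dy=-10->D; (7,9):dx=-1,dy=-7->C; (8,9):dx=-4,dy=+3->D
Step 2: C = 22, D = 14, total pairs = 36.
Step 3: tau = (C - D)/(n(n-1)/2) = (22 - 14)/36 = 0.222222.
Step 4: Exact two-sided p-value (enumerate n! = 362880 permutations of y under H0): p = 0.476709.
Step 5: alpha = 0.1. fail to reject H0.

tau_b = 0.2222 (C=22, D=14), p = 0.476709, fail to reject H0.


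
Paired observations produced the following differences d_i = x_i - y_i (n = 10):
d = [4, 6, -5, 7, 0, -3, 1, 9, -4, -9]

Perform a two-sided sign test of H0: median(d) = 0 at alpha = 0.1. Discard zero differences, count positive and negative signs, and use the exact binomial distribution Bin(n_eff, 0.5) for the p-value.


Step 1: Discard zero differences. Original n = 10; n_eff = number of nonzero differences = 9.
Nonzero differences (with sign): +4, +6, -5, +7, -3, +1, +9, -4, -9
Step 2: Count signs: positive = 5, negative = 4.
Step 3: Under H0: P(positive) = 0.5, so the number of positives S ~ Bin(9, 0.5).
Step 4: Two-sided exact p-value = sum of Bin(9,0.5) probabilities at or below the observed probability = 1.000000.
Step 5: alpha = 0.1. fail to reject H0.

n_eff = 9, pos = 5, neg = 4, p = 1.000000, fail to reject H0.


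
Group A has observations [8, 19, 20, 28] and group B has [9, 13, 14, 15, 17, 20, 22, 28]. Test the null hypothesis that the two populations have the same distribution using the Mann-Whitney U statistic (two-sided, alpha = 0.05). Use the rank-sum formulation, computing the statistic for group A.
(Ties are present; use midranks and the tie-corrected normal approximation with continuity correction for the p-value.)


Step 1: Combine and sort all 12 observations; assign midranks.
sorted (value, group): (8,X), (9,Y), (13,Y), (14,Y), (15,Y), (17,Y), (19,X), (20,X), (20,Y), (22,Y), (28,X), (28,Y)
ranks: 8->1, 9->2, 13->3, 14->4, 15->5, 17->6, 19->7, 20->8.5, 20->8.5, 22->10, 28->11.5, 28->11.5
Step 2: Rank sum for X: R1 = 1 + 7 + 8.5 + 11.5 = 28.
Step 3: U_X = R1 - n1(n1+1)/2 = 28 - 4*5/2 = 28 - 10 = 18.
       U_Y = n1*n2 - U_X = 32 - 18 = 14.
Step 4: Ties are present, so use the tie-corrected normal approximation (with continuity correction) for the p-value.
Step 5: p-value = 0.798215; compare to alpha = 0.05. fail to reject H0.

U_X = 18, p = 0.798215, fail to reject H0 at alpha = 0.05.


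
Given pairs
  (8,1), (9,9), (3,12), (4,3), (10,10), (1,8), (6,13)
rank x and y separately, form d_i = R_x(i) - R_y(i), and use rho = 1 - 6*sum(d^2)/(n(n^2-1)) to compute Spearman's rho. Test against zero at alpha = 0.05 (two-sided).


Step 1: Rank x and y separately (midranks; no ties here).
rank(x): 8->5, 9->6, 3->2, 4->3, 10->7, 1->1, 6->4
rank(y): 1->1, 9->4, 12->6, 3->2, 10->5, 8->3, 13->7
Step 2: d_i = R_x(i) - R_y(i); compute d_i^2.
  (5-1)^2=16, (6-4)^2=4, (2-6)^2=16, (3-2)^2=1, (7-5)^2=4, (1-3)^2=4, (4-7)^2=9
sum(d^2) = 54.
Step 3: rho = 1 - 6*54 / (7*(7^2 - 1)) = 1 - 324/336 = 0.035714.
Step 4: Under H0, t = rho * sqrt((n-2)/(1-rho^2)) = 0.0799 ~ t(5).
Step 5: Two-sided p-value from the t-distribution with 5 df = 0.939408.
Step 6: alpha = 0.05. fail to reject H0.

rho = 0.0357, p = 0.939408, fail to reject H0 at alpha = 0.05.


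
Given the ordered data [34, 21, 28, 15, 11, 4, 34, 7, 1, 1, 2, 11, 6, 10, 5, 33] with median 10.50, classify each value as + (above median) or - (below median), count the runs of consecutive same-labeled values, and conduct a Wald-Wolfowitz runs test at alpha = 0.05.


Step 1: Compute median = 10.50; label A = above, B = below.
Labels in order: AAAAABABBBBABBBA  (n_A = 8, n_B = 8)
Step 2: Count runs R = 7.
Step 3: Under H0 (random ordering), E[R] = 2*n_A*n_B/(n_A+n_B) + 1 = 2*8*8/16 + 1 = 9.0000.
        Var[R] = 2*n_A*n_B*(2*n_A*n_B - n_A - n_B) / ((n_A+n_B)^2 * (n_A+n_B-1)) = 14336/3840 = 3.7333.
        SD[R] = 1.9322.
Step 4: Continuity-corrected z = (R + 0.5 - E[R]) / SD[R] = (7 + 0.5 - 9.0000) / 1.9322 = -0.7763.
Step 5: Two-sided p-value via normal approximation = 2*(1 - Phi(|z|)) = 0.437558.
Step 6: alpha = 0.05. fail to reject H0.

R = 7, z = -0.7763, p = 0.437558, fail to reject H0.


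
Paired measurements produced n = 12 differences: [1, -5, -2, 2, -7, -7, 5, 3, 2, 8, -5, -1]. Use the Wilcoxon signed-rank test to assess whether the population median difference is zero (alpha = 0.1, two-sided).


Step 1: Drop any zero differences (none here) and take |d_i|.
|d| = [1, 5, 2, 2, 7, 7, 5, 3, 2, 8, 5, 1]
Step 2: Midrank |d_i| (ties get averaged ranks).
ranks: |1|->1.5, |5|->8, |2|->4, |2|->4, |7|->10.5, |7|->10.5, |5|->8, |3|->6, |2|->4, |8|->12, |5|->8, |1|->1.5
Step 3: Attach original signs; sum ranks with positive sign and with negative sign.
W+ = 1.5 + 4 + 8 + 6 + 4 + 12 = 35.5
W- = 8 + 4 + 10.5 + 10.5 + 8 + 1.5 = 42.5
(Check: W+ + W- = 78 should equal n(n+1)/2 = 78.)
Step 4: Test statistic W = min(W+, W-) = 35.5.
Step 5: Ties in |d|, so use the tie-corrected normal approximation.
        E[W] = n(n+1)/4 = 12*13/4 = 39.
        Tie groups: |d|=1 (t=2), |d|=2 (t=3), |d|=5 (t=3), |d|=7 (t=2); sum(t^3 - t) = 60.
        Var[W] = n(n+1)(2n+1)/24 - sum(t^3-t)/48 = 3900/24 - 60/48 = 161.25.
        z = (W - E[W]) / sqrt(Var[W]) = (35.5 - 39) / 12.6984 = -0.2756.
        Two-sided p = 2*Phi(z) = 0.782836.
Step 6: alpha = 0.1. fail to reject H0.

W+ = 35.5, W- = 42.5, W = min = 35.5, p = 0.782836, fail to reject H0.


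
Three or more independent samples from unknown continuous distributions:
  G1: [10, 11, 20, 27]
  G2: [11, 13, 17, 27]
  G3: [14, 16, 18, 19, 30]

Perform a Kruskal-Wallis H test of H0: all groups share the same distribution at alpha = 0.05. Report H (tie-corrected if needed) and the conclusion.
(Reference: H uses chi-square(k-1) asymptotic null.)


Step 1: Combine all N = 13 observations and assign midranks.
sorted (value, group, rank): (10,G1,1), (11,G1,2.5), (11,G2,2.5), (13,G2,4), (14,G3,5), (16,G3,6), (17,G2,7), (18,G3,8), (19,G3,9), (20,G1,10), (27,G1,11.5), (27,G2,11.5), (30,G3,13)
Step 2: Sum ranks within each group.
R_1 = 25 (n_1 = 4)
R_2 = 25 (n_2 = 4)
R_3 = 41 (n_3 = 5)
Step 3: H = 12/(N(N+1)) * sum(R_i^2/n_i) - 3(N+1)
     = 12/(13*14) * (25^2/4 + 25^2/4 + 41^2/5) - 3*14
     = 0.065934 * 648.7 - 42
     = 0.771429.
Step 4: Ties present; correction factor C = 1 - 12/(13^3 - 13) = 0.994505. Corrected H = 0.771429 / 0.994505 = 0.775691.
Step 5: Under H0, H ~ chi^2(2); p-value = 0.678517.
Step 6: alpha = 0.05. fail to reject H0.

H = 0.7757, df = 2, p = 0.678517, fail to reject H0.


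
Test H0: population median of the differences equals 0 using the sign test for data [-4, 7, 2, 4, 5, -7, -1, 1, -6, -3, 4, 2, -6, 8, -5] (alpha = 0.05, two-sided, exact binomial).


Step 1: Discard zero differences. Original n = 15; n_eff = number of nonzero differences = 15.
Nonzero differences (with sign): -4, +7, +2, +4, +5, -7, -1, +1, -6, -3, +4, +2, -6, +8, -5
Step 2: Count signs: positive = 8, negative = 7.
Step 3: Under H0: P(positive) = 0.5, so the number of positives S ~ Bin(15, 0.5).
Step 4: Two-sided exact p-value = sum of Bin(15,0.5) probabilities at or below the observed probability = 1.000000.
Step 5: alpha = 0.05. fail to reject H0.

n_eff = 15, pos = 8, neg = 7, p = 1.000000, fail to reject H0.


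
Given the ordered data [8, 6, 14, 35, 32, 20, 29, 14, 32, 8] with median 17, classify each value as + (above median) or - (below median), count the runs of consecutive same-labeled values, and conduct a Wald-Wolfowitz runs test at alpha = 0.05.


Step 1: Compute median = 17; label A = above, B = below.
Labels in order: BBBAAAABAB  (n_A = 5, n_B = 5)
Step 2: Count runs R = 5.
Step 3: Under H0 (random ordering), E[R] = 2*n_A*n_B/(n_A+n_B) + 1 = 2*5*5/10 + 1 = 6.0000.
        Var[R] = 2*n_A*n_B*(2*n_A*n_B - n_A - n_B) / ((n_A+n_B)^2 * (n_A+n_B-1)) = 2000/900 = 2.2222.
        SD[R] = 1.4907.
Step 4: Continuity-corrected z = (R + 0.5 - E[R]) / SD[R] = (5 + 0.5 - 6.0000) / 1.4907 = -0.3354.
Step 5: Two-sided p-value via normal approximation = 2*(1 - Phi(|z|)) = 0.737316.
Step 6: alpha = 0.05. fail to reject H0.

R = 5, z = -0.3354, p = 0.737316, fail to reject H0.


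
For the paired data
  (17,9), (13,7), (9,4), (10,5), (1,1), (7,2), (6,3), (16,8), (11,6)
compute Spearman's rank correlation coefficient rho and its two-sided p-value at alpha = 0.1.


Step 1: Rank x and y separately (midranks; no ties here).
rank(x): 17->9, 13->7, 9->4, 10->5, 1->1, 7->3, 6->2, 16->8, 11->6
rank(y): 9->9, 7->7, 4->4, 5->5, 1->1, 2->2, 3->3, 8->8, 6->6
Step 2: d_i = R_x(i) - R_y(i); compute d_i^2.
  (9-9)^2=0, (7-7)^2=0, (4-4)^2=0, (5-5)^2=0, (1-1)^2=0, (3-2)^2=1, (2-3)^2=1, (8-8)^2=0, (6-6)^2=0
sum(d^2) = 2.
Step 3: rho = 1 - 6*2 / (9*(9^2 - 1)) = 1 - 12/720 = 0.983333.
Step 4: Under H0, t = rho * sqrt((n-2)/(1-rho^2)) = 14.3096 ~ t(7).
Step 5: Two-sided p-value from the t-distribution with 7 df = 0.000002.
Step 6: alpha = 0.1. reject H0.

rho = 0.9833, p = 0.000002, reject H0 at alpha = 0.1.


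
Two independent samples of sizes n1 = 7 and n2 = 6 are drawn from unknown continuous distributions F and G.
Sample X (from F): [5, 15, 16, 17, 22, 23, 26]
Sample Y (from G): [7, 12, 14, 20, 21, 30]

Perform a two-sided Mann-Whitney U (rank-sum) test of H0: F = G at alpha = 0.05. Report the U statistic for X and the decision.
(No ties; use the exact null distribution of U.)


Step 1: Combine and sort all 13 observations; assign midranks.
sorted (value, group): (5,X), (7,Y), (12,Y), (14,Y), (15,X), (16,X), (17,X), (20,Y), (21,Y), (22,X), (23,X), (26,X), (30,Y)
ranks: 5->1, 7->2, 12->3, 14->4, 15->5, 16->6, 17->7, 20->8, 21->9, 22->10, 23->11, 26->12, 30->13
Step 2: Rank sum for X: R1 = 1 + 5 + 6 + 7 + 10 + 11 + 12 = 52.
Step 3: U_X = R1 - n1(n1+1)/2 = 52 - 7*8/2 = 52 - 28 = 24.
       U_Y = n1*n2 - U_X = 42 - 24 = 18.
Step 4: No ties, so the exact null distribution of U (based on enumerating the C(13,7) = 1716 equally likely rank assignments) gives the two-sided p-value.
Step 5: p-value = 0.730769; compare to alpha = 0.05. fail to reject H0.

U_X = 24, p = 0.730769, fail to reject H0 at alpha = 0.05.


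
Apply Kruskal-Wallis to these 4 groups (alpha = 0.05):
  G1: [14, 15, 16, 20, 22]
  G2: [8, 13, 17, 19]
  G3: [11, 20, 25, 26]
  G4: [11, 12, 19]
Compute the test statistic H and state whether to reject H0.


Step 1: Combine all N = 16 observations and assign midranks.
sorted (value, group, rank): (8,G2,1), (11,G3,2.5), (11,G4,2.5), (12,G4,4), (13,G2,5), (14,G1,6), (15,G1,7), (16,G1,8), (17,G2,9), (19,G2,10.5), (19,G4,10.5), (20,G1,12.5), (20,G3,12.5), (22,G1,14), (25,G3,15), (26,G3,16)
Step 2: Sum ranks within each group.
R_1 = 47.5 (n_1 = 5)
R_2 = 25.5 (n_2 = 4)
R_3 = 46 (n_3 = 4)
R_4 = 17 (n_4 = 3)
Step 3: H = 12/(N(N+1)) * sum(R_i^2/n_i) - 3(N+1)
     = 12/(16*17) * (47.5^2/5 + 25.5^2/4 + 46^2/4 + 17^2/3) - 3*17
     = 0.044118 * 1239.15 - 51
     = 3.668199.
Step 4: Ties present; correction factor C = 1 - 18/(16^3 - 16) = 0.995588. Corrected H = 3.668199 / 0.995588 = 3.684453.
Step 5: Under H0, H ~ chi^2(3); p-value = 0.297615.
Step 6: alpha = 0.05. fail to reject H0.

H = 3.6845, df = 3, p = 0.297615, fail to reject H0.


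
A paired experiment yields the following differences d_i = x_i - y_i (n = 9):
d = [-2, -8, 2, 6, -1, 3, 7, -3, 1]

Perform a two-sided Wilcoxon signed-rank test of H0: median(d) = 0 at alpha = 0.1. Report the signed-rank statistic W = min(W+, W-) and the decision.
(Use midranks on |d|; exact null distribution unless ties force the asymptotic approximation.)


Step 1: Drop any zero differences (none here) and take |d_i|.
|d| = [2, 8, 2, 6, 1, 3, 7, 3, 1]
Step 2: Midrank |d_i| (ties get averaged ranks).
ranks: |2|->3.5, |8|->9, |2|->3.5, |6|->7, |1|->1.5, |3|->5.5, |7|->8, |3|->5.5, |1|->1.5
Step 3: Attach original signs; sum ranks with positive sign and with negative sign.
W+ = 3.5 + 7 + 5.5 + 8 + 1.5 = 25.5
W- = 3.5 + 9 + 1.5 + 5.5 = 19.5
(Check: W+ + W- = 45 should equal n(n+1)/2 = 45.)
Step 4: Test statistic W = min(W+, W-) = 19.5.
Step 5: Ties in |d|, so use the tie-corrected normal approximation.
        E[W] = n(n+1)/4 = 9*10/4 = 22.5.
        Tie groups: |d|=1 (t=2), |d|=2 (t=2), |d|=3 (t=2); sum(t^3 - t) = 18.
        Var[W] = n(n+1)(2n+1)/24 - sum(t^3-t)/48 = 1710/24 - 18/48 = 70.875.
        z = (W - E[W]) / sqrt(Var[W]) = (19.5 - 22.5) / 8.4187 = -0.3563.
        Two-sided p = 2*Phi(z) = 0.721580.
Step 6: alpha = 0.1. fail to reject H0.

W+ = 25.5, W- = 19.5, W = min = 19.5, p = 0.721580, fail to reject H0.


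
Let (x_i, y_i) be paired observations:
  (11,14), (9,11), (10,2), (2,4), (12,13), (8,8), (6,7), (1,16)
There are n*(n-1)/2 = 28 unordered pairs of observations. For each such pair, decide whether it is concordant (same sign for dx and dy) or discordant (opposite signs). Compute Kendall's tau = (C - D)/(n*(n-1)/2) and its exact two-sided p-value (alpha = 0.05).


Step 1: Enumerate the 28 unordered pairs (i,j) with i<j and classify each by sign(x_j-x_i) * sign(y_j-y_i).
  (1,2):dx=-2,dy=-3->C; (1,3):dx=-1,dy=-12->C; (1,4):dx=-9,dy=-10->C; (1,5):dx=+1,dy=-1->D
  (1,6):dx=-3,dy=-6->C; (1,7):dx=-5,dy=-7->C; (1,8):dx=-10,dy=+2->D; (2,3):dx=+1,dy=-9->D
  (2,4):dx=-7,dy=-7->C; (2,5):dx=+3,dy=+2->C; (2,6):dx=-1,dy=-3->C; (2,7):dx=-3,dy=-4->C
  (2,8):dx=-8,dy=+5->D; (3,4):dx=-8,dy=+2->D; (3,5):dx=+2,dy=+11->C; (3,6):dx=-2,dy=+6->D
  (3,7):dx=-4,dy=+5->D; (3,8):dx=-9,dy=+14->D; (4,5):dx=+10,dy=+9->C; (4,6):dx=+6,dy=+4->C
  (4,7):dx=+4,dy=+3->C; (4,8):dx=-1,dy=+12->D; (5,6):dx=-4,dy=-5->C; (5,7):dx=-6,dy=-6->C
  (5,8):dx=-11,dy=+3->D; (6,7):dx=-2,dy=-1->C; (6,8):dx=-7,dy=+8->D; (7,8):dx=-5,dy=+9->D
Step 2: C = 16, D = 12, total pairs = 28.
Step 3: tau = (C - D)/(n(n-1)/2) = (16 - 12)/28 = 0.142857.
Step 4: Exact two-sided p-value (enumerate n! = 40320 permutations of y under H0): p = 0.719544.
Step 5: alpha = 0.05. fail to reject H0.

tau_b = 0.1429 (C=16, D=12), p = 0.719544, fail to reject H0.


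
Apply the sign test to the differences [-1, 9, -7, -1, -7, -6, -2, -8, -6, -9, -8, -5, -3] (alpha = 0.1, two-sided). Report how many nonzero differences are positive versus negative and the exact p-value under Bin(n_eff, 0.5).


Step 1: Discard zero differences. Original n = 13; n_eff = number of nonzero differences = 13.
Nonzero differences (with sign): -1, +9, -7, -1, -7, -6, -2, -8, -6, -9, -8, -5, -3
Step 2: Count signs: positive = 1, negative = 12.
Step 3: Under H0: P(positive) = 0.5, so the number of positives S ~ Bin(13, 0.5).
Step 4: Two-sided exact p-value = sum of Bin(13,0.5) probabilities at or below the observed probability = 0.003418.
Step 5: alpha = 0.1. reject H0.

n_eff = 13, pos = 1, neg = 12, p = 0.003418, reject H0.


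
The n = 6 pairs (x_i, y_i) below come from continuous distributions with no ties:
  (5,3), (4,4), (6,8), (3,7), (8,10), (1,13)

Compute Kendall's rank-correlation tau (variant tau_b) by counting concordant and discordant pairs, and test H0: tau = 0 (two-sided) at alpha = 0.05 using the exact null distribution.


Step 1: Enumerate the 15 unordered pairs (i,j) with i<j and classify each by sign(x_j-x_i) * sign(y_j-y_i).
  (1,2):dx=-1,dy=+1->D; (1,3):dx=+1,dy=+5->C; (1,4):dx=-2,dy=+4->D; (1,5):dx=+3,dy=+7->C
  (1,6):dx=-4,dy=+10->D; (2,3):dx=+2,dy=+4->C; (2,4):dx=-1,dy=+3->D; (2,5):dx=+4,dy=+6->C
  (2,6):dx=-3,dy=+9->D; (3,4):dx=-3,dy=-1->C; (3,5):dx=+2,dy=+2->C; (3,6):dx=-5,dy=+5->D
  (4,5):dx=+5,dy=+3->C; (4,6):dx=-2,dy=+6->D; (5,6):dx=-7,dy=+3->D
Step 2: C = 7, D = 8, total pairs = 15.
Step 3: tau = (C - D)/(n(n-1)/2) = (7 - 8)/15 = -0.066667.
Step 4: Exact two-sided p-value (enumerate n! = 720 permutations of y under H0): p = 1.000000.
Step 5: alpha = 0.05. fail to reject H0.

tau_b = -0.0667 (C=7, D=8), p = 1.000000, fail to reject H0.


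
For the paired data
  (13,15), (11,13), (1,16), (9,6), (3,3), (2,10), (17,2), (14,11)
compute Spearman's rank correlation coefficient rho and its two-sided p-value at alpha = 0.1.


Step 1: Rank x and y separately (midranks; no ties here).
rank(x): 13->6, 11->5, 1->1, 9->4, 3->3, 2->2, 17->8, 14->7
rank(y): 15->7, 13->6, 16->8, 6->3, 3->2, 10->4, 2->1, 11->5
Step 2: d_i = R_x(i) - R_y(i); compute d_i^2.
  (6-7)^2=1, (5-6)^2=1, (1-8)^2=49, (4-3)^2=1, (3-2)^2=1, (2-4)^2=4, (8-1)^2=49, (7-5)^2=4
sum(d^2) = 110.
Step 3: rho = 1 - 6*110 / (8*(8^2 - 1)) = 1 - 660/504 = -0.309524.
Step 4: Under H0, t = rho * sqrt((n-2)/(1-rho^2)) = -0.7973 ~ t(6).
Step 5: Two-sided p-value from the t-distribution with 6 df = 0.455645.
Step 6: alpha = 0.1. fail to reject H0.

rho = -0.3095, p = 0.455645, fail to reject H0 at alpha = 0.1.


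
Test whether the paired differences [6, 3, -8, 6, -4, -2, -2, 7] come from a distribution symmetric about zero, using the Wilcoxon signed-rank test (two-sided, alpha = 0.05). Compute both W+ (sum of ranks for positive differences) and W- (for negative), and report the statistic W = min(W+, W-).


Step 1: Drop any zero differences (none here) and take |d_i|.
|d| = [6, 3, 8, 6, 4, 2, 2, 7]
Step 2: Midrank |d_i| (ties get averaged ranks).
ranks: |6|->5.5, |3|->3, |8|->8, |6|->5.5, |4|->4, |2|->1.5, |2|->1.5, |7|->7
Step 3: Attach original signs; sum ranks with positive sign and with negative sign.
W+ = 5.5 + 3 + 5.5 + 7 = 21
W- = 8 + 4 + 1.5 + 1.5 = 15
(Check: W+ + W- = 36 should equal n(n+1)/2 = 36.)
Step 4: Test statistic W = min(W+, W-) = 15.
Step 5: Ties in |d|, so use the tie-corrected normal approximation.
        E[W] = n(n+1)/4 = 8*9/4 = 18.
        Tie groups: |d|=2 (t=2), |d|=6 (t=2); sum(t^3 - t) = 12.
        Var[W] = n(n+1)(2n+1)/24 - sum(t^3-t)/48 = 1224/24 - 12/48 = 50.75.
        z = (W - E[W]) / sqrt(Var[W]) = (15 - 18) / 7.1239 = -0.4211.
        Two-sided p = 2*Phi(z) = 0.673669.
Step 6: alpha = 0.05. fail to reject H0.

W+ = 21, W- = 15, W = min = 15, p = 0.673669, fail to reject H0.


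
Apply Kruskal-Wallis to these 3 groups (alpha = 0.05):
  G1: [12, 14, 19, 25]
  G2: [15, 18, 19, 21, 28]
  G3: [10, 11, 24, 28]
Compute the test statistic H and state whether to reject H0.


Step 1: Combine all N = 13 observations and assign midranks.
sorted (value, group, rank): (10,G3,1), (11,G3,2), (12,G1,3), (14,G1,4), (15,G2,5), (18,G2,6), (19,G1,7.5), (19,G2,7.5), (21,G2,9), (24,G3,10), (25,G1,11), (28,G2,12.5), (28,G3,12.5)
Step 2: Sum ranks within each group.
R_1 = 25.5 (n_1 = 4)
R_2 = 40 (n_2 = 5)
R_3 = 25.5 (n_3 = 4)
Step 3: H = 12/(N(N+1)) * sum(R_i^2/n_i) - 3(N+1)
     = 12/(13*14) * (25.5^2/4 + 40^2/5 + 25.5^2/4) - 3*14
     = 0.065934 * 645.125 - 42
     = 0.535714.
Step 4: Ties present; correction factor C = 1 - 12/(13^3 - 13) = 0.994505. Corrected H = 0.535714 / 0.994505 = 0.538674.
Step 5: Under H0, H ~ chi^2(2); p-value = 0.763886.
Step 6: alpha = 0.05. fail to reject H0.

H = 0.5387, df = 2, p = 0.763886, fail to reject H0.


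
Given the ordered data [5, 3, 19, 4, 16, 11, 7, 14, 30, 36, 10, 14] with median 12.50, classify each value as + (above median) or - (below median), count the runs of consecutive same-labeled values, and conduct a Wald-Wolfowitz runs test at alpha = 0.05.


Step 1: Compute median = 12.50; label A = above, B = below.
Labels in order: BBABABBAAABA  (n_A = 6, n_B = 6)
Step 2: Count runs R = 8.
Step 3: Under H0 (random ordering), E[R] = 2*n_A*n_B/(n_A+n_B) + 1 = 2*6*6/12 + 1 = 7.0000.
        Var[R] = 2*n_A*n_B*(2*n_A*n_B - n_A - n_B) / ((n_A+n_B)^2 * (n_A+n_B-1)) = 4320/1584 = 2.7273.
        SD[R] = 1.6514.
Step 4: Continuity-corrected z = (R - 0.5 - E[R]) / SD[R] = (8 - 0.5 - 7.0000) / 1.6514 = 0.3028.
Step 5: Two-sided p-value via normal approximation = 2*(1 - Phi(|z|)) = 0.762069.
Step 6: alpha = 0.05. fail to reject H0.

R = 8, z = 0.3028, p = 0.762069, fail to reject H0.


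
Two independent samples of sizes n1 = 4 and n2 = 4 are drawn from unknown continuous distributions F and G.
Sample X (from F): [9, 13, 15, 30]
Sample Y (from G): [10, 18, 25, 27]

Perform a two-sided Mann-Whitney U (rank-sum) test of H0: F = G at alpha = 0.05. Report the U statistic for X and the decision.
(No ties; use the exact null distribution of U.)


Step 1: Combine and sort all 8 observations; assign midranks.
sorted (value, group): (9,X), (10,Y), (13,X), (15,X), (18,Y), (25,Y), (27,Y), (30,X)
ranks: 9->1, 10->2, 13->3, 15->4, 18->5, 25->6, 27->7, 30->8
Step 2: Rank sum for X: R1 = 1 + 3 + 4 + 8 = 16.
Step 3: U_X = R1 - n1(n1+1)/2 = 16 - 4*5/2 = 16 - 10 = 6.
       U_Y = n1*n2 - U_X = 16 - 6 = 10.
Step 4: No ties, so the exact null distribution of U (based on enumerating the C(8,4) = 70 equally likely rank assignments) gives the two-sided p-value.
Step 5: p-value = 0.685714; compare to alpha = 0.05. fail to reject H0.

U_X = 6, p = 0.685714, fail to reject H0 at alpha = 0.05.


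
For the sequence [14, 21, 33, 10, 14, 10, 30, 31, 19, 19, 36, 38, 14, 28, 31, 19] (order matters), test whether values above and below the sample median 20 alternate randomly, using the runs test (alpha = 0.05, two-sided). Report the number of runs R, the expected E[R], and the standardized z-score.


Step 1: Compute median = 20; label A = above, B = below.
Labels in order: BAABBBAABBAABAAB  (n_A = 8, n_B = 8)
Step 2: Count runs R = 9.
Step 3: Under H0 (random ordering), E[R] = 2*n_A*n_B/(n_A+n_B) + 1 = 2*8*8/16 + 1 = 9.0000.
        Var[R] = 2*n_A*n_B*(2*n_A*n_B - n_A - n_B) / ((n_A+n_B)^2 * (n_A+n_B-1)) = 14336/3840 = 3.7333.
        SD[R] = 1.9322.
Step 4: R = E[R], so z = 0 with no continuity correction.
Step 5: Two-sided p-value via normal approximation = 2*(1 - Phi(|z|)) = 1.000000.
Step 6: alpha = 0.05. fail to reject H0.

R = 9, z = 0.0000, p = 1.000000, fail to reject H0.


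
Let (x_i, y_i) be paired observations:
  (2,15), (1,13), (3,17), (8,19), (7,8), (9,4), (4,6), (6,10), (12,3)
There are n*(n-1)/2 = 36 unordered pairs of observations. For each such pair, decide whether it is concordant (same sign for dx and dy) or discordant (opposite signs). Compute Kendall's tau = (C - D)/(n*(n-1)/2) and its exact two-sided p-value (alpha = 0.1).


Step 1: Enumerate the 36 unordered pairs (i,j) with i<j and classify each by sign(x_j-x_i) * sign(y_j-y_i).
  (1,2):dx=-1,dy=-2->C; (1,3):dx=+1,dy=+2->C; (1,4):dx=+6,dy=+4->C; (1,5):dx=+5,dy=-7->D
  (1,6):dx=+7,dy=-11->D; (1,7):dx=+2,dy=-9->D; (1,8):dx=+4,dy=-5->D; (1,9):dx=+10,dy=-12->D
  (2,3):dx=+2,dy=+4->C; (2,4):dx=+7,dy=+6->C; (2,5):dx=+6,dy=-5->D; (2,6):dx=+8,dy=-9->D
  (2,7):dx=+3,dy=-7->D; (2,8):dx=+5,dy=-3->D; (2,9):dx=+11,dy=-10->D; (3,4):dx=+5,dy=+2->C
  (3,5):dx=+4,dy=-9->D; (3,6):dx=+6,dy=-13->D; (3,7):dx=+1,dy=-11->D; (3,8):dx=+3,dy=-7->D
  (3,9):dx=+9,dy=-14->D; (4,5):dx=-1,dy=-11->C; (4,6):dx=+1,dy=-15->D; (4,7):dx=-4,dy=-13->C
  (4,8):dx=-2,dy=-9->C; (4,9):dx=+4,dy=-16->D; (5,6):dx=+2,dy=-4->D; (5,7):dx=-3,dy=-2->C
  (5,8):dx=-1,dy=+2->D; (5,9):dx=+5,dy=-5->D; (6,7):dx=-5,dy=+2->D; (6,8):dx=-3,dy=+6->D
  (6,9):dx=+3,dy=-1->D; (7,8):dx=+2,dy=+4->C; (7,9):dx=+8,dy=-3->D; (8,9):dx=+6,dy=-7->D
Step 2: C = 11, D = 25, total pairs = 36.
Step 3: tau = (C - D)/(n(n-1)/2) = (11 - 25)/36 = -0.388889.
Step 4: Exact two-sided p-value (enumerate n! = 362880 permutations of y under H0): p = 0.180181.
Step 5: alpha = 0.1. fail to reject H0.

tau_b = -0.3889 (C=11, D=25), p = 0.180181, fail to reject H0.


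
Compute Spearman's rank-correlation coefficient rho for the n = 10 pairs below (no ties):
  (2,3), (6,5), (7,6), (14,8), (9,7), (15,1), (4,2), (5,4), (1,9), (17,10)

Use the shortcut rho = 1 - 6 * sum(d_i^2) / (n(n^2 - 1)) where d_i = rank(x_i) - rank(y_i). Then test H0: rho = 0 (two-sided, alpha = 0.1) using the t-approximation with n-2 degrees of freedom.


Step 1: Rank x and y separately (midranks; no ties here).
rank(x): 2->2, 6->5, 7->6, 14->8, 9->7, 15->9, 4->3, 5->4, 1->1, 17->10
rank(y): 3->3, 5->5, 6->6, 8->8, 7->7, 1->1, 2->2, 4->4, 9->9, 10->10
Step 2: d_i = R_x(i) - R_y(i); compute d_i^2.
  (2-3)^2=1, (5-5)^2=0, (6-6)^2=0, (8-8)^2=0, (7-7)^2=0, (9-1)^2=64, (3-2)^2=1, (4-4)^2=0, (1-9)^2=64, (10-10)^2=0
sum(d^2) = 130.
Step 3: rho = 1 - 6*130 / (10*(10^2 - 1)) = 1 - 780/990 = 0.212121.
Step 4: Under H0, t = rho * sqrt((n-2)/(1-rho^2)) = 0.6139 ~ t(8).
Step 5: Two-sided p-value from the t-distribution with 8 df = 0.556306.
Step 6: alpha = 0.1. fail to reject H0.

rho = 0.2121, p = 0.556306, fail to reject H0 at alpha = 0.1.


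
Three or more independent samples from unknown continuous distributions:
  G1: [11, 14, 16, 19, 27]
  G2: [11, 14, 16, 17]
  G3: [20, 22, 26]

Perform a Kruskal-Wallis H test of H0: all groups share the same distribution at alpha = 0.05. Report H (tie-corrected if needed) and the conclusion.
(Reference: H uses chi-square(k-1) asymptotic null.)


Step 1: Combine all N = 12 observations and assign midranks.
sorted (value, group, rank): (11,G1,1.5), (11,G2,1.5), (14,G1,3.5), (14,G2,3.5), (16,G1,5.5), (16,G2,5.5), (17,G2,7), (19,G1,8), (20,G3,9), (22,G3,10), (26,G3,11), (27,G1,12)
Step 2: Sum ranks within each group.
R_1 = 30.5 (n_1 = 5)
R_2 = 17.5 (n_2 = 4)
R_3 = 30 (n_3 = 3)
Step 3: H = 12/(N(N+1)) * sum(R_i^2/n_i) - 3(N+1)
     = 12/(12*13) * (30.5^2/5 + 17.5^2/4 + 30^2/3) - 3*13
     = 0.076923 * 562.612 - 39
     = 4.277885.
Step 4: Ties present; correction factor C = 1 - 18/(12^3 - 12) = 0.989510. Corrected H = 4.277885 / 0.989510 = 4.323233.
Step 5: Under H0, H ~ chi^2(2); p-value = 0.115139.
Step 6: alpha = 0.05. fail to reject H0.

H = 4.3232, df = 2, p = 0.115139, fail to reject H0.


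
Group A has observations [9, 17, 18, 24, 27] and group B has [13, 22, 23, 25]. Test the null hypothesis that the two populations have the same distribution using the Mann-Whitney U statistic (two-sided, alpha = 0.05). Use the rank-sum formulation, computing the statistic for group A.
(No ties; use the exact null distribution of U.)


Step 1: Combine and sort all 9 observations; assign midranks.
sorted (value, group): (9,X), (13,Y), (17,X), (18,X), (22,Y), (23,Y), (24,X), (25,Y), (27,X)
ranks: 9->1, 13->2, 17->3, 18->4, 22->5, 23->6, 24->7, 25->8, 27->9
Step 2: Rank sum for X: R1 = 1 + 3 + 4 + 7 + 9 = 24.
Step 3: U_X = R1 - n1(n1+1)/2 = 24 - 5*6/2 = 24 - 15 = 9.
       U_Y = n1*n2 - U_X = 20 - 9 = 11.
Step 4: No ties, so the exact null distribution of U (based on enumerating the C(9,5) = 126 equally likely rank assignments) gives the two-sided p-value.
Step 5: p-value = 0.904762; compare to alpha = 0.05. fail to reject H0.

U_X = 9, p = 0.904762, fail to reject H0 at alpha = 0.05.


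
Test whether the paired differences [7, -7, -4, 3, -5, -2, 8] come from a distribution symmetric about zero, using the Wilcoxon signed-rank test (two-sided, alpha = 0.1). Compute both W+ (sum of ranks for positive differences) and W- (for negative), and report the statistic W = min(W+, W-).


Step 1: Drop any zero differences (none here) and take |d_i|.
|d| = [7, 7, 4, 3, 5, 2, 8]
Step 2: Midrank |d_i| (ties get averaged ranks).
ranks: |7|->5.5, |7|->5.5, |4|->3, |3|->2, |5|->4, |2|->1, |8|->7
Step 3: Attach original signs; sum ranks with positive sign and with negative sign.
W+ = 5.5 + 2 + 7 = 14.5
W- = 5.5 + 3 + 4 + 1 = 13.5
(Check: W+ + W- = 28 should equal n(n+1)/2 = 28.)
Step 4: Test statistic W = min(W+, W-) = 13.5.
Step 5: Ties in |d|, so use the tie-corrected normal approximation.
        E[W] = n(n+1)/4 = 7*8/4 = 14.
        Tie groups: |d|=7 (t=2); sum(t^3 - t) = 6.
        Var[W] = n(n+1)(2n+1)/24 - sum(t^3-t)/48 = 840/24 - 6/48 = 34.875.
        z = (W - E[W]) / sqrt(Var[W]) = (13.5 - 14) / 5.9055 = -0.0847.
        Two-sided p = 2*Phi(z) = 0.932526.
Step 6: alpha = 0.1. fail to reject H0.

W+ = 14.5, W- = 13.5, W = min = 13.5, p = 0.932526, fail to reject H0.


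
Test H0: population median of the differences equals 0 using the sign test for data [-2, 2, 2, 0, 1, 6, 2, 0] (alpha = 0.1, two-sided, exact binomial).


Step 1: Discard zero differences. Original n = 8; n_eff = number of nonzero differences = 6.
Nonzero differences (with sign): -2, +2, +2, +1, +6, +2
Step 2: Count signs: positive = 5, negative = 1.
Step 3: Under H0: P(positive) = 0.5, so the number of positives S ~ Bin(6, 0.5).
Step 4: Two-sided exact p-value = sum of Bin(6,0.5) probabilities at or below the observed probability = 0.218750.
Step 5: alpha = 0.1. fail to reject H0.

n_eff = 6, pos = 5, neg = 1, p = 0.218750, fail to reject H0.


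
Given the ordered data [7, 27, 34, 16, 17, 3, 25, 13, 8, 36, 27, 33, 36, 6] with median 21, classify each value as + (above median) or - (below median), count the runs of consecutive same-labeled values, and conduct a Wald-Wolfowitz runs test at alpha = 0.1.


Step 1: Compute median = 21; label A = above, B = below.
Labels in order: BAABBBABBAAAAB  (n_A = 7, n_B = 7)
Step 2: Count runs R = 7.
Step 3: Under H0 (random ordering), E[R] = 2*n_A*n_B/(n_A+n_B) + 1 = 2*7*7/14 + 1 = 8.0000.
        Var[R] = 2*n_A*n_B*(2*n_A*n_B - n_A - n_B) / ((n_A+n_B)^2 * (n_A+n_B-1)) = 8232/2548 = 3.2308.
        SD[R] = 1.7974.
Step 4: Continuity-corrected z = (R + 0.5 - E[R]) / SD[R] = (7 + 0.5 - 8.0000) / 1.7974 = -0.2782.
Step 5: Two-sided p-value via normal approximation = 2*(1 - Phi(|z|)) = 0.780879.
Step 6: alpha = 0.1. fail to reject H0.

R = 7, z = -0.2782, p = 0.780879, fail to reject H0.


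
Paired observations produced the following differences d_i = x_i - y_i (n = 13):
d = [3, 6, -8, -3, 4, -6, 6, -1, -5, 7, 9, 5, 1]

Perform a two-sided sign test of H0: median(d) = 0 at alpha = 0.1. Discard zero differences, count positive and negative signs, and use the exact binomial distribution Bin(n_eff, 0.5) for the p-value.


Step 1: Discard zero differences. Original n = 13; n_eff = number of nonzero differences = 13.
Nonzero differences (with sign): +3, +6, -8, -3, +4, -6, +6, -1, -5, +7, +9, +5, +1
Step 2: Count signs: positive = 8, negative = 5.
Step 3: Under H0: P(positive) = 0.5, so the number of positives S ~ Bin(13, 0.5).
Step 4: Two-sided exact p-value = sum of Bin(13,0.5) probabilities at or below the observed probability = 0.581055.
Step 5: alpha = 0.1. fail to reject H0.

n_eff = 13, pos = 8, neg = 5, p = 0.581055, fail to reject H0.


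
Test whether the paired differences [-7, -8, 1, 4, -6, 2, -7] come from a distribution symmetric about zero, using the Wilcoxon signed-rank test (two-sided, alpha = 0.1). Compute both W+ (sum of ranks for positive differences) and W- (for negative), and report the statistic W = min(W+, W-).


Step 1: Drop any zero differences (none here) and take |d_i|.
|d| = [7, 8, 1, 4, 6, 2, 7]
Step 2: Midrank |d_i| (ties get averaged ranks).
ranks: |7|->5.5, |8|->7, |1|->1, |4|->3, |6|->4, |2|->2, |7|->5.5
Step 3: Attach original signs; sum ranks with positive sign and with negative sign.
W+ = 1 + 3 + 2 = 6
W- = 5.5 + 7 + 4 + 5.5 = 22
(Check: W+ + W- = 28 should equal n(n+1)/2 = 28.)
Step 4: Test statistic W = min(W+, W-) = 6.
Step 5: Ties in |d|, so use the tie-corrected normal approximation.
        E[W] = n(n+1)/4 = 7*8/4 = 14.
        Tie groups: |d|=7 (t=2); sum(t^3 - t) = 6.
        Var[W] = n(n+1)(2n+1)/24 - sum(t^3-t)/48 = 840/24 - 6/48 = 34.875.
        z = (W - E[W]) / sqrt(Var[W]) = (6 - 14) / 5.9055 = -1.3547.
        Two-sided p = 2*Phi(z) = 0.175523.
Step 6: alpha = 0.1. fail to reject H0.

W+ = 6, W- = 22, W = min = 6, p = 0.175523, fail to reject H0.
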